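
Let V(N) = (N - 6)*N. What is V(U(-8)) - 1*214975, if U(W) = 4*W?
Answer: -213759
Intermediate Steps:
V(N) = N*(-6 + N) (V(N) = (-6 + N)*N = N*(-6 + N))
V(U(-8)) - 1*214975 = (4*(-8))*(-6 + 4*(-8)) - 1*214975 = -32*(-6 - 32) - 214975 = -32*(-38) - 214975 = 1216 - 214975 = -213759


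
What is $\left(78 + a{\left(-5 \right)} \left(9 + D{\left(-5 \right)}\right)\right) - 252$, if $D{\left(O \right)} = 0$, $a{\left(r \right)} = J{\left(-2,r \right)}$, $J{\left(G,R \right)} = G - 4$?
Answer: $-228$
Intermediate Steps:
$J{\left(G,R \right)} = -4 + G$ ($J{\left(G,R \right)} = G - 4 = -4 + G$)
$a{\left(r \right)} = -6$ ($a{\left(r \right)} = -4 - 2 = -6$)
$\left(78 + a{\left(-5 \right)} \left(9 + D{\left(-5 \right)}\right)\right) - 252 = \left(78 - 6 \left(9 + 0\right)\right) - 252 = \left(78 - 54\right) - 252 = 24 - 252 = -228$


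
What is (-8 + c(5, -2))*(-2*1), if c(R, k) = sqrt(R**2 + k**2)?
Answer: 16 - 2*sqrt(29) ≈ 5.2297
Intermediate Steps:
(-8 + c(5, -2))*(-2*1) = (-8 + sqrt(5**2 + (-2)**2))*(-2*1) = (-8 + sqrt(25 + 4))*(-2) = (-8 + sqrt(29))*(-2) = 16 - 2*sqrt(29)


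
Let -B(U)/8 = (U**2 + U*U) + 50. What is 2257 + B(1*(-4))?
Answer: 1601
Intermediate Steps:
B(U) = -400 - 16*U**2 (B(U) = -8*((U**2 + U*U) + 50) = -8*((U**2 + U**2) + 50) = -8*(2*U**2 + 50) = -8*(50 + 2*U**2) = -400 - 16*U**2)
2257 + B(1*(-4)) = 2257 + (-400 - 16*(1*(-4))**2) = 2257 + (-400 - 16*(-4)**2) = 2257 + (-400 - 16*16) = 2257 + (-400 - 256) = 2257 - 656 = 1601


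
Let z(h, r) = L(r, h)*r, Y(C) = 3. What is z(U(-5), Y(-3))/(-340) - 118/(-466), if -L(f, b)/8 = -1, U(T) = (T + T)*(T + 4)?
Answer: 3617/19805 ≈ 0.18263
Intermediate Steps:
U(T) = 2*T*(4 + T) (U(T) = (2*T)*(4 + T) = 2*T*(4 + T))
L(f, b) = 8 (L(f, b) = -8*(-1) = 8)
z(h, r) = 8*r
z(U(-5), Y(-3))/(-340) - 118/(-466) = (8*3)/(-340) - 118/(-466) = 24*(-1/340) - 118*(-1/466) = -6/85 + 59/233 = 3617/19805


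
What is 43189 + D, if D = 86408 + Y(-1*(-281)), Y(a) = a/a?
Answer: 129598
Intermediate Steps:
Y(a) = 1
D = 86409 (D = 86408 + 1 = 86409)
43189 + D = 43189 + 86409 = 129598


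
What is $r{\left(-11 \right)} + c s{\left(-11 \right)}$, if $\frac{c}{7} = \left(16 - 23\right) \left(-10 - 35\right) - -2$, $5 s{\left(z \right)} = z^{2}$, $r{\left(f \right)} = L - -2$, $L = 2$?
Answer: $\frac{268519}{5} \approx 53704.0$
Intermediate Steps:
$r{\left(f \right)} = 4$ ($r{\left(f \right)} = 2 - -2 = 2 + 2 = 4$)
$s{\left(z \right)} = \frac{z^{2}}{5}$
$c = 2219$ ($c = 7 \left(\left(16 - 23\right) \left(-10 - 35\right) - -2\right) = 7 \left(\left(-7\right) \left(-45\right) + 2\right) = 7 \left(315 + 2\right) = 7 \cdot 317 = 2219$)
$r{\left(-11 \right)} + c s{\left(-11 \right)} = 4 + 2219 \frac{\left(-11\right)^{2}}{5} = 4 + 2219 \cdot \frac{1}{5} \cdot 121 = 4 + 2219 \cdot \frac{121}{5} = 4 + \frac{268499}{5} = \frac{268519}{5}$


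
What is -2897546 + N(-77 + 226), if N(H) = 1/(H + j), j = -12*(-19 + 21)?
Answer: -362193249/125 ≈ -2.8975e+6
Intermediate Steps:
j = -24 (j = -12*2 = -24)
N(H) = 1/(-24 + H) (N(H) = 1/(H - 24) = 1/(-24 + H))
-2897546 + N(-77 + 226) = -2897546 + 1/(-24 + (-77 + 226)) = -2897546 + 1/(-24 + 149) = -2897546 + 1/125 = -362193249/125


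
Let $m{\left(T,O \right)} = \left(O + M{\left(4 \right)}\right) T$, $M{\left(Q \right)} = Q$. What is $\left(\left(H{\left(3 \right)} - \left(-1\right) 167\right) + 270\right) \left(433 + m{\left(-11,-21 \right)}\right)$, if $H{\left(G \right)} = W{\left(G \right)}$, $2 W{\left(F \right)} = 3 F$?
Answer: $273730$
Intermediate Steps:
$W{\left(F \right)} = \frac{3 F}{2}$
$H{\left(G \right)} = \frac{3 G}{2}$
$m{\left(T,O \right)} = T \left(4 + O\right)$ ($m{\left(T,O \right)} = \left(O + 4\right) T = \left(4 + O\right) T = T \left(4 + O\right)$)
$\left(\left(H{\left(3 \right)} - \left(-1\right) 167\right) + 270\right) \left(433 + m{\left(-11,-21 \right)}\right) = \left(\left(\frac{3}{2} \cdot 3 - \left(-1\right) 167\right) + 270\right) \left(433 - 11 \left(4 - 21\right)\right) = \left(\left(\frac{9}{2} - -167\right) + 270\right) \left(433 - -187\right) = \left(\left(\frac{9}{2} + 167\right) + 270\right) \left(433 + 187\right) = \left(\frac{343}{2} + 270\right) 620 = \frac{883}{2} \cdot 620 = 273730$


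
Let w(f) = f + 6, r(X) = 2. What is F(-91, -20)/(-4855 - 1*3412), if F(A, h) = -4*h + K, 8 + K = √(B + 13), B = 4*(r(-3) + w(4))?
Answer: -72/8267 - √61/8267 ≈ -0.0096541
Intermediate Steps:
w(f) = 6 + f
B = 48 (B = 4*(2 + (6 + 4)) = 4*(2 + 10) = 4*12 = 48)
K = -8 + √61 (K = -8 + √(48 + 13) = -8 + √61 ≈ -0.18975)
F(A, h) = -8 + √61 - 4*h (F(A, h) = -4*h + (-8 + √61) = -8 + √61 - 4*h)
F(-91, -20)/(-4855 - 1*3412) = (-8 + √61 - 4*(-20))/(-4855 - 1*3412) = (-8 + √61 + 80)/(-4855 - 3412) = (72 + √61)/(-8267) = (72 + √61)*(-1/8267) = -72/8267 - √61/8267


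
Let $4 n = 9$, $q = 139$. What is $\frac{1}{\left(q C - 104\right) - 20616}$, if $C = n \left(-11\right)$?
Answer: $- \frac{4}{96641} \approx -4.139 \cdot 10^{-5}$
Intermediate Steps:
$n = \frac{9}{4}$ ($n = \frac{1}{4} \cdot 9 = \frac{9}{4} \approx 2.25$)
$C = - \frac{99}{4}$ ($C = \frac{9}{4} \left(-11\right) = - \frac{99}{4} \approx -24.75$)
$\frac{1}{\left(q C - 104\right) - 20616} = \frac{1}{\left(139 \left(- \frac{99}{4}\right) - 104\right) - 20616} = \frac{1}{\left(- \frac{13761}{4} - 104\right) - 20616} = \frac{1}{- \frac{14177}{4} - 20616} = \frac{1}{- \frac{96641}{4}} = - \frac{4}{96641}$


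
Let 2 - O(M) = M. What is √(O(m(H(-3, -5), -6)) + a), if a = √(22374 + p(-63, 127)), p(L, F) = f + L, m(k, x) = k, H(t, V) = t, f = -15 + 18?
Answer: √(5 + √22314) ≈ 12.425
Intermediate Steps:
f = 3
p(L, F) = 3 + L
O(M) = 2 - M
a = √22314 (a = √(22374 + (3 - 63)) = √(22374 - 60) = √22314 ≈ 149.38)
√(O(m(H(-3, -5), -6)) + a) = √((2 - 1*(-3)) + √22314) = √((2 + 3) + √22314) = √(5 + √22314)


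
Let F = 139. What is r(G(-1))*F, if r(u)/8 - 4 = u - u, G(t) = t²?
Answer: 4448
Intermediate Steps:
r(u) = 32 (r(u) = 32 + 8*(u - u) = 32 + 8*0 = 32 + 0 = 32)
r(G(-1))*F = 32*139 = 4448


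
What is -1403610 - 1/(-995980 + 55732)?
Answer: -1319741495279/940248 ≈ -1.4036e+6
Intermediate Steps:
-1403610 - 1/(-995980 + 55732) = -1403610 - 1/(-940248) = -1403610 - 1*(-1/940248) = -1403610 + 1/940248 = -1319741495279/940248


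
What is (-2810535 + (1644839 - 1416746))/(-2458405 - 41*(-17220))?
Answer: 2582442/1752385 ≈ 1.4737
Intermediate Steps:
(-2810535 + (1644839 - 1416746))/(-2458405 - 41*(-17220)) = (-2810535 + 228093)/(-2458405 + 706020) = -2582442/(-1752385) = -2582442*(-1/1752385) = 2582442/1752385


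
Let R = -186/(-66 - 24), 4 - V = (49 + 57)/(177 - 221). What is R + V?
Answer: 2797/330 ≈ 8.4758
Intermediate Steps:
V = 141/22 (V = 4 - (49 + 57)/(177 - 221) = 4 - 106/(-44) = 4 - 106*(-1)/44 = 4 - 1*(-53/22) = 4 + 53/22 = 141/22 ≈ 6.4091)
R = 31/15 (R = -186/(-90) = -186*(-1/90) = 31/15 ≈ 2.0667)
R + V = 31/15 + 141/22 = 2797/330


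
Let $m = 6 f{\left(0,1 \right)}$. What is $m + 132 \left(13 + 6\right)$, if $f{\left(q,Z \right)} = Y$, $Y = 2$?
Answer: $2520$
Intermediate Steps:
$f{\left(q,Z \right)} = 2$
$m = 12$ ($m = 6 \cdot 2 = 12$)
$m + 132 \left(13 + 6\right) = 12 + 132 \left(13 + 6\right) = 12 + 132 \cdot 19 = 12 + 2508 = 2520$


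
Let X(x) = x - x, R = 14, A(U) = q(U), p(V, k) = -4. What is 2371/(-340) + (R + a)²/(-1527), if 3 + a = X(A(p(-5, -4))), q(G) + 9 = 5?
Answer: -3661657/519180 ≈ -7.0528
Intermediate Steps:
q(G) = -4 (q(G) = -9 + 5 = -4)
A(U) = -4
X(x) = 0
a = -3 (a = -3 + 0 = -3)
2371/(-340) + (R + a)²/(-1527) = 2371/(-340) + (14 - 3)²/(-1527) = 2371*(-1/340) + 11²*(-1/1527) = -2371/340 + 121*(-1/1527) = -2371/340 - 121/1527 = -3661657/519180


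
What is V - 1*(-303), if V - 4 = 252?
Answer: 559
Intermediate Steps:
V = 256 (V = 4 + 252 = 256)
V - 1*(-303) = 256 - 1*(-303) = 256 + 303 = 559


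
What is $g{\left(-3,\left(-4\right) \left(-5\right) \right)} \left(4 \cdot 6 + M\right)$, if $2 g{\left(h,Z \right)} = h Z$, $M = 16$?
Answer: $-1200$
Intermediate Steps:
$g{\left(h,Z \right)} = \frac{Z h}{2}$ ($g{\left(h,Z \right)} = \frac{h Z}{2} = \frac{Z h}{2}$)
$g{\left(-3,\left(-4\right) \left(-5\right) \right)} \left(4 \cdot 6 + M\right) = \frac{1}{2} \left(\left(-4\right) \left(-5\right)\right) \left(-3\right) \left(4 \cdot 6 + 16\right) = \frac{1}{2} \cdot 20 \left(-3\right) \left(24 + 16\right) = \left(-30\right) 40 = -1200$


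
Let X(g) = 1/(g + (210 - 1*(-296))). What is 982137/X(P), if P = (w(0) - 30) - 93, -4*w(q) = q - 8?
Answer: 378122745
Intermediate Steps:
w(q) = 2 - q/4 (w(q) = -(q - 8)/4 = -(-8 + q)/4 = 2 - q/4)
P = -121 (P = ((2 - 1/4*0) - 30) - 93 = ((2 + 0) - 30) - 93 = (2 - 30) - 93 = -28 - 93 = -121)
X(g) = 1/(506 + g) (X(g) = 1/(g + (210 + 296)) = 1/(g + 506) = 1/(506 + g))
982137/X(P) = 982137/(1/(506 - 121)) = 982137/(1/385) = 982137*385 = 378122745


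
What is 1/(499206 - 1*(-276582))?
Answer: 1/775788 ≈ 1.2890e-6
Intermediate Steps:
1/(499206 - 1*(-276582)) = 1/(499206 + 276582) = 1/775788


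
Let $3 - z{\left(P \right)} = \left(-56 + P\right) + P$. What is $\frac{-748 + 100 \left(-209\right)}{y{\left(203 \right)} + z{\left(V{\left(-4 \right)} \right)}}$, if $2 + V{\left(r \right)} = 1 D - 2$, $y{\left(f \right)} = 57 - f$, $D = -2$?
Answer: $\frac{7216}{25} \approx 288.64$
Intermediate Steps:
$V{\left(r \right)} = -6$ ($V{\left(r \right)} = -2 + \left(1 \left(-2\right) - 2\right) = -2 - 4 = -6$)
$z{\left(P \right)} = 59 - 2 P$ ($z{\left(P \right)} = 3 - \left(\left(-56 + P\right) + P\right) = 3 - \left(-56 + 2 P\right) = 59 - 2 P$)
$\frac{-748 + 100 \left(-209\right)}{y{\left(203 \right)} + z{\left(V{\left(-4 \right)} \right)}} = \frac{-748 + 100 \left(-209\right)}{\left(57 - 203\right) + \left(59 - -12\right)} = \frac{-748 - 20900}{\left(57 - 203\right) + \left(59 + 12\right)} = - \frac{21648}{-146 + 71} = - \frac{21648}{-75} = \left(-21648\right) \left(- \frac{1}{75}\right) = \frac{7216}{25}$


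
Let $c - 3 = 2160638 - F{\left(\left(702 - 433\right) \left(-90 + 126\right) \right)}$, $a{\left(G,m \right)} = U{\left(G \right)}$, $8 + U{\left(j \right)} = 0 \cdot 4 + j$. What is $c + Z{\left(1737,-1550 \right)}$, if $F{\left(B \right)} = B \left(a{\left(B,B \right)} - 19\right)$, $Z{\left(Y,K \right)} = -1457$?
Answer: $-91359204$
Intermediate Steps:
$U{\left(j \right)} = -8 + j$ ($U{\left(j \right)} = -8 + \left(0 \cdot 4 + j\right) = -8 + \left(0 + j\right) = -8 + j$)
$a{\left(G,m \right)} = -8 + G$
$F{\left(B \right)} = B \left(-27 + B\right)$ ($F{\left(B \right)} = B \left(\left(-8 + B\right) - 19\right) = B \left(-27 + B\right)$)
$c = -91357747$ ($c = 3 + \left(2160638 - \left(702 - 433\right) \left(-90 + 126\right) \left(-27 + \left(702 - 433\right) \left(-90 + 126\right)\right)\right) = 3 + \left(2160638 - 269 \cdot 36 \left(-27 + 269 \cdot 36\right)\right) = 3 + \left(2160638 - 9684 \left(-27 + 9684\right)\right) = 3 + \left(2160638 - 9684 \cdot 9657\right) = 3 + \left(2160638 - 93518388\right) = 3 - 91357750 = -91357747$)
$c + Z{\left(1737,-1550 \right)} = -91357747 - 1457 = -91359204$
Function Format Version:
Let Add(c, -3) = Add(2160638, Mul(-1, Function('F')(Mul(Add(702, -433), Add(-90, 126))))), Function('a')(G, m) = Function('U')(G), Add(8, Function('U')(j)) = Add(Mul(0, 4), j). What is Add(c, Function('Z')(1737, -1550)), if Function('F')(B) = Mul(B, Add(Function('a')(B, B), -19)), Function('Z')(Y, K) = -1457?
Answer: -91359204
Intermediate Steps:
Function('U')(j) = Add(-8, j) (Function('U')(j) = Add(-8, Add(Mul(0, 4), j)) = Add(-8, Add(0, j)) = Add(-8, j))
Function('a')(G, m) = Add(-8, G)
Function('F')(B) = Mul(B, Add(-27, B)) (Function('F')(B) = Mul(B, Add(Add(-8, B), -19)) = Mul(B, Add(-27, B)))
c = -91357747 (c = Add(3, Add(2160638, Mul(-1, Mul(Mul(Add(702, -433), Add(-90, 126)), Add(-27, Mul(Add(702, -433), Add(-90, 126))))))) = Add(3, Add(2160638, Mul(-1, Mul(Mul(269, 36), Add(-27, Mul(269, 36)))))) = Add(3, Add(2160638, Mul(-1, Mul(9684, Add(-27, 9684))))) = Add(3, Add(2160638, Mul(-1, Mul(9684, 9657)))) = Add(3, Add(2160638, Mul(-1, 93518388))) = Add(3, Add(2160638, -93518388)) = Add(3, -91357750) = -91357747)
Add(c, Function('Z')(1737, -1550)) = Add(-91357747, -1457) = -91359204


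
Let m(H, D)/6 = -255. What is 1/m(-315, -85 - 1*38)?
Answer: -1/1530 ≈ -0.00065359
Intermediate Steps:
m(H, D) = -1530 (m(H, D) = 6*(-255) = -1530)
1/m(-315, -85 - 1*38) = 1/(-1530) = -1/1530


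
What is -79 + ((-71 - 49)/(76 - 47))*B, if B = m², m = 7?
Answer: -8171/29 ≈ -281.76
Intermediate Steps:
B = 49 (B = 7² = 49)
-79 + ((-71 - 49)/(76 - 47))*B = -79 + ((-71 - 49)/(76 - 47))*49 = -79 - 120/29*49 = -79 - 5880/29 = -8171/29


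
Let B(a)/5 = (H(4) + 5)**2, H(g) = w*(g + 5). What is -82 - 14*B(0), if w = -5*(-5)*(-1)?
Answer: -3388082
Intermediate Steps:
w = -25 (w = 25*(-1) = -25)
H(g) = -125 - 25*g (H(g) = -25*(g + 5) = -25*(5 + g) = -125 - 25*g)
B(a) = 242000 (B(a) = 5*((-125 - 25*4) + 5)**2 = 5*((-125 - 100) + 5)**2 = 5*(-225 + 5)**2 = 5*(-220)**2 = 5*48400 = 242000)
-82 - 14*B(0) = -82 - 14*242000 = -82 - 3388000 = -3388082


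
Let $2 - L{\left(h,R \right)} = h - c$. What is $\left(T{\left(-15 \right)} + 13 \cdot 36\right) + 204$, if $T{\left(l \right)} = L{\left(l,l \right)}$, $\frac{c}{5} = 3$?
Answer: $704$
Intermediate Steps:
$c = 15$ ($c = 5 \cdot 3 = 15$)
$L{\left(h,R \right)} = 17 - h$ ($L{\left(h,R \right)} = 2 - \left(h - 15\right) = 2 - \left(-15 + h\right) = 17 - h$)
$T{\left(l \right)} = 17 - l$
$\left(T{\left(-15 \right)} + 13 \cdot 36\right) + 204 = \left(\left(17 - -15\right) + 13 \cdot 36\right) + 204 = \left(\left(17 + 15\right) + 468\right) + 204 = \left(32 + 468\right) + 204 = 500 + 204 = 704$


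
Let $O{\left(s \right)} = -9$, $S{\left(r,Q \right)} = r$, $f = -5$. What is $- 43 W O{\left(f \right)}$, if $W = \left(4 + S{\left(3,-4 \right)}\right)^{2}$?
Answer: $18963$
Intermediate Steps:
$W = 49$ ($W = \left(4 + 3\right)^{2} = 7^{2} = 49$)
$- 43 W O{\left(f \right)} = \left(-43\right) 49 \left(-9\right) = \left(-2107\right) \left(-9\right) = 18963$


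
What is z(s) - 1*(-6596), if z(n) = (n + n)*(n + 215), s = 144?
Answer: 109988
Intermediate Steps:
z(n) = 2*n*(215 + n) (z(n) = (2*n)*(215 + n) = 2*n*(215 + n))
z(s) - 1*(-6596) = 2*144*(215 + 144) - 1*(-6596) = 2*144*359 + 6596 = 103392 + 6596 = 109988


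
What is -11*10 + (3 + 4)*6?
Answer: -68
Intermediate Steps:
-11*10 + (3 + 4)*6 = -110 + 7*6 = -110 + 42 = -68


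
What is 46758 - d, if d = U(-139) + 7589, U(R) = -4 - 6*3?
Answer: 39191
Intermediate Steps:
U(R) = -22 (U(R) = -4 - 18 = -22)
d = 7567 (d = -22 + 7589 = 7567)
46758 - d = 46758 - 1*7567 = 46758 - 7567 = 39191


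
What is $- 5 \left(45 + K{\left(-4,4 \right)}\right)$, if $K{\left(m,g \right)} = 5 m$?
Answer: $-125$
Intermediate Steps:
$- 5 \left(45 + K{\left(-4,4 \right)}\right) = - 5 \left(45 + 5 \left(-4\right)\right) = - 5 \left(45 - 20\right) = \left(-5\right) 25 = -125$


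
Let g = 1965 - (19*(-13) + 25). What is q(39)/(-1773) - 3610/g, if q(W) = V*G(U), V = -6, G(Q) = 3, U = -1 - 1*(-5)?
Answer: -706796/430839 ≈ -1.6405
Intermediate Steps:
U = 4 (U = -1 + 5 = 4)
g = 2187 (g = 1965 - (-247 + 25) = 1965 - 1*(-222) = 1965 + 222 = 2187)
q(W) = -18 (q(W) = -6*3 = -18)
q(39)/(-1773) - 3610/g = -18/(-1773) - 3610/2187 = -18*(-1/1773) - 3610*1/2187 = 2/197 - 3610/2187 = -706796/430839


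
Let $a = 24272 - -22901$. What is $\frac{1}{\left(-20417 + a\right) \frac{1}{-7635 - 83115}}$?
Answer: $- \frac{45375}{13378} \approx -3.3918$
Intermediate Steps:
$a = 47173$ ($a = 24272 + 22901 = 47173$)
$\frac{1}{\left(-20417 + a\right) \frac{1}{-7635 - 83115}} = \frac{1}{\left(-20417 + 47173\right) \frac{1}{-7635 - 83115}} = \frac{1}{26756 \frac{1}{-90750}} = \frac{1}{26756 \left(- \frac{1}{90750}\right)} = \frac{1}{26756} \left(-90750\right) = - \frac{45375}{13378}$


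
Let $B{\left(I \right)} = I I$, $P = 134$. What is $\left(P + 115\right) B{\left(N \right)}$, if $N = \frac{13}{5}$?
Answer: $\frac{42081}{25} \approx 1683.2$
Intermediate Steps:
$N = \frac{13}{5}$ ($N = 13 \cdot \frac{1}{5} = \frac{13}{5} \approx 2.6$)
$B{\left(I \right)} = I^{2}$
$\left(P + 115\right) B{\left(N \right)} = \left(134 + 115\right) \left(\frac{13}{5}\right)^{2} = 249 \cdot \frac{169}{25} = \frac{42081}{25}$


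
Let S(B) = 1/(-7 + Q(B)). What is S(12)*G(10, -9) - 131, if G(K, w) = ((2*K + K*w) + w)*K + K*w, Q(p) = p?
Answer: -307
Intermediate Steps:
S(B) = 1/(-7 + B)
G(K, w) = K*w + K*(w + 2*K + K*w) (G(K, w) = (w + 2*K + K*w)*K + K*w = K*(w + 2*K + K*w) + K*w = K*w + K*(w + 2*K + K*w))
S(12)*G(10, -9) - 131 = (10*(2*10 + 2*(-9) + 10*(-9)))/(-7 + 12) - 131 = (10*(20 - 18 - 90))/5 - 131 = (10*(-88))/5 - 131 = (⅕)*(-880) - 131 = -176 - 131 = -307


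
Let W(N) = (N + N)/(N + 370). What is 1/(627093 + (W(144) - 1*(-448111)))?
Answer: 257/276327572 ≈ 9.3006e-7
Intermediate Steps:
W(N) = 2*N/(370 + N) (W(N) = (2*N)/(370 + N) = 2*N/(370 + N))
1/(627093 + (W(144) - 1*(-448111))) = 1/(627093 + (2*144/(370 + 144) - 1*(-448111))) = 1/(627093 + (2*144/514 + 448111)) = 1/(627093 + (2*144*(1/514) + 448111)) = 1/(627093 + (144/257 + 448111)) = 1/(627093 + 115164671/257) = 1/(276327572/257) = 257/276327572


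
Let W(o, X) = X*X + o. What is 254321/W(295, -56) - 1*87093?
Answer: -298561762/3431 ≈ -87019.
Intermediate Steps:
W(o, X) = o + X² (W(o, X) = X² + o = o + X²)
254321/W(295, -56) - 1*87093 = 254321/(295 + (-56)²) - 1*87093 = 254321/(295 + 3136) - 87093 = 254321/3431 - 87093 = -298561762/3431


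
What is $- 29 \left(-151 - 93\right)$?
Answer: $7076$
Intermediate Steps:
$- 29 \left(-151 - 93\right) = \left(-29\right) \left(-244\right) = 7076$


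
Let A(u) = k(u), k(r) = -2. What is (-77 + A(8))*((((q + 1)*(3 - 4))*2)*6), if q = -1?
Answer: 0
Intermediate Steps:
A(u) = -2
(-77 + A(8))*((((q + 1)*(3 - 4))*2)*6) = (-77 - 2)*((((-1 + 1)*(3 - 4))*2)*6) = -79*(0*(-1))*2*6 = -79*0*2*6 = -0*6 = -79*0 = 0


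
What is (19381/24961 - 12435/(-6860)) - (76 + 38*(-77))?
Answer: 97691170939/34246492 ≈ 2852.6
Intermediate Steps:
(19381/24961 - 12435/(-6860)) - (76 + 38*(-77)) = (19381*(1/24961) - 12435*(-1/6860)) - (76 - 2926) = (19381/24961 + 2487/1372) - 1*(-2850) = 88668739/34246492 + 2850 = 97691170939/34246492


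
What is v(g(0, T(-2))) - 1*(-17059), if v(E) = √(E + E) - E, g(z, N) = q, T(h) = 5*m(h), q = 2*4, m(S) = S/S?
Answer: 17055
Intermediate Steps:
m(S) = 1
q = 8
T(h) = 5 (T(h) = 5*1 = 5)
g(z, N) = 8
v(E) = -E + √2*√E (v(E) = √(2*E) - E = √2*√E - E = -E + √2*√E)
v(g(0, T(-2))) - 1*(-17059) = (-1*8 + √2*√8) - 1*(-17059) = (-8 + √2*(2*√2)) + 17059 = (-8 + 4) + 17059 = -4 + 17059 = 17055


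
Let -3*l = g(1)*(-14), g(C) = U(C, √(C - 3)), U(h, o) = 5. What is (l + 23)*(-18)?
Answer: -834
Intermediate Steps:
g(C) = 5
l = 70/3 (l = -5*(-14)/3 = -⅓*(-70) = 70/3 ≈ 23.333)
(l + 23)*(-18) = (70/3 + 23)*(-18) = (139/3)*(-18) = -834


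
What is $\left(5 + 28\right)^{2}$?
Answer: $1089$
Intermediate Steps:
$\left(5 + 28\right)^{2} = 33^{2} = 1089$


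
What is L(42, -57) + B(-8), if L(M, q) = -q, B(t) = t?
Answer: 49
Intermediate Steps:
L(42, -57) + B(-8) = -1*(-57) - 8 = 57 - 8 = 49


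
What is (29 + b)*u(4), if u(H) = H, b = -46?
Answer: -68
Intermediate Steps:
(29 + b)*u(4) = (29 - 46)*4 = -17*4 = -68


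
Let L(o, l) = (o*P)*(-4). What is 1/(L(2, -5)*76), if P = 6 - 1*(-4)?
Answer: -1/6080 ≈ -0.00016447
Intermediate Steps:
P = 10 (P = 6 + 4 = 10)
L(o, l) = -40*o (L(o, l) = (o*10)*(-4) = (10*o)*(-4) = -40*o)
1/(L(2, -5)*76) = 1/(-40*2*76) = 1/(-80*76) = 1/(-6080) = -1/6080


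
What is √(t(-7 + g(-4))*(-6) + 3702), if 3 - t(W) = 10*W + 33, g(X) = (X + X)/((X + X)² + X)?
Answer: √3454 ≈ 58.771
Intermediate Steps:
g(X) = 2*X/(X + 4*X²) (g(X) = (2*X)/((2*X)² + X) = (2*X)/(4*X² + X) = (2*X)/(X + 4*X²) = 2*X/(X + 4*X²))
t(W) = -30 - 10*W (t(W) = 3 - (10*W + 33) = 3 - (33 + 10*W) = 3 + (-33 - 10*W) = -30 - 10*W)
√(t(-7 + g(-4))*(-6) + 3702) = √((-30 - 10*(-7 + 2/(1 + 4*(-4))))*(-6) + 3702) = √((-30 - 10*(-7 + 2/(1 - 16)))*(-6) + 3702) = √((-30 - 10*(-7 + 2/(-15)))*(-6) + 3702) = √((-30 - 10*(-7 + 2*(-1/15)))*(-6) + 3702) = √((-30 - 10*(-7 - 2/15))*(-6) + 3702) = √((-30 - 10*(-107/15))*(-6) + 3702) = √((-30 + 214/3)*(-6) + 3702) = √((124/3)*(-6) + 3702) = √(-248 + 3702) = √3454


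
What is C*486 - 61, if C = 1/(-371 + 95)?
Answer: -2887/46 ≈ -62.761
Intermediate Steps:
C = -1/276 (C = 1/(-276) = -1/276 ≈ -0.0036232)
C*486 - 61 = -1/276*486 - 61 = -81/46 - 61 = -2887/46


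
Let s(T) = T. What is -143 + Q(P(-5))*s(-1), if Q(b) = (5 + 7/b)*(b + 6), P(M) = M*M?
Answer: -7667/25 ≈ -306.68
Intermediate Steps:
P(M) = M²
Q(b) = (5 + 7/b)*(6 + b)
-143 + Q(P(-5))*s(-1) = -143 + (37 + 5*(-5)² + 42/((-5)²))*(-1) = -143 + (37 + 5*25 + 42/25)*(-1) = -143 + (37 + 125 + 42*(1/25))*(-1) = -143 + (37 + 125 + 42/25)*(-1) = -143 + (4092/25)*(-1) = -143 - 4092/25 = -7667/25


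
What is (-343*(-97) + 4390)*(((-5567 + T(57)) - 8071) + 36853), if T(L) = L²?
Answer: 996660704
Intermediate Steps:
(-343*(-97) + 4390)*(((-5567 + T(57)) - 8071) + 36853) = (-343*(-97) + 4390)*(((-5567 + 57²) - 8071) + 36853) = (33271 + 4390)*(((-5567 + 3249) - 8071) + 36853) = 37661*((-2318 - 8071) + 36853) = 37661*(-10389 + 36853) = 37661*26464 = 996660704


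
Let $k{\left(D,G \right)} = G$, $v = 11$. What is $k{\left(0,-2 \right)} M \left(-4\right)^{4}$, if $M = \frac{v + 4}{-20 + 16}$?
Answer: $1920$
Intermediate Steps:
$M = - \frac{15}{4}$ ($M = \frac{11 + 4}{-20 + 16} = \frac{15}{-4} = 15 \left(- \frac{1}{4}\right) = - \frac{15}{4} \approx -3.75$)
$k{\left(0,-2 \right)} M \left(-4\right)^{4} = \left(-2\right) \left(- \frac{15}{4}\right) \left(-4\right)^{4} = \frac{15}{2} \cdot 256 = 1920$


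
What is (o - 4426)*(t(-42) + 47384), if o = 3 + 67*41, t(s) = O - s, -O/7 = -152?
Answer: -81269240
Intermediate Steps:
O = 1064 (O = -7*(-152) = 1064)
t(s) = 1064 - s
o = 2750 (o = 3 + 2747 = 2750)
(o - 4426)*(t(-42) + 47384) = (2750 - 4426)*((1064 - 1*(-42)) + 47384) = -1676*((1064 + 42) + 47384) = -1676*(1106 + 47384) = -1676*48490 = -81269240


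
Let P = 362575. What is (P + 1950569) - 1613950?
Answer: 699194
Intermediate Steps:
(P + 1950569) - 1613950 = (362575 + 1950569) - 1613950 = 2313144 - 1613950 = 699194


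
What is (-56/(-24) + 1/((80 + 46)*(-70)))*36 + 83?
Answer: 40914/245 ≈ 167.00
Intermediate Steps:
(-56/(-24) + 1/((80 + 46)*(-70)))*36 + 83 = (-56*(-1/24) - 1/70/126)*36 + 83 = (7/3 + (1/126)*(-1/70))*36 + 83 = (7/3 - 1/8820)*36 + 83 = (20579/8820)*36 + 83 = 20579/245 + 83 = 40914/245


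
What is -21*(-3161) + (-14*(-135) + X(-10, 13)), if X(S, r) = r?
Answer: 68284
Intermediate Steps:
-21*(-3161) + (-14*(-135) + X(-10, 13)) = -21*(-3161) + (-14*(-135) + 13) = 66381 + (1890 + 13) = 66381 + 1903 = 68284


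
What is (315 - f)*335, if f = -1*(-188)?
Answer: 42545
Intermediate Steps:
f = 188
(315 - f)*335 = (315 - 1*188)*335 = (315 - 188)*335 = 127*335 = 42545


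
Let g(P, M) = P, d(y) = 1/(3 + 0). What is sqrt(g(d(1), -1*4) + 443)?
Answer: sqrt(3990)/3 ≈ 21.055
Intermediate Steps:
d(y) = 1/3
sqrt(g(d(1), -1*4) + 443) = sqrt(1/3 + 443) = sqrt(1330/3) = sqrt(3990)/3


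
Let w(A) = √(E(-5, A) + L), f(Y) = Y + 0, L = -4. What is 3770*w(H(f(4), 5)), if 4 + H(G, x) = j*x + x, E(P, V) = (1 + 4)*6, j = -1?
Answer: 3770*√26 ≈ 19223.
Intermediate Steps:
E(P, V) = 30 (E(P, V) = 5*6 = 30)
f(Y) = Y
H(G, x) = -4 (H(G, x) = -4 + (-x + x) = -4 + 0 = -4)
w(A) = √26 (w(A) = √(30 - 4) = √26)
3770*w(H(f(4), 5)) = 3770*√26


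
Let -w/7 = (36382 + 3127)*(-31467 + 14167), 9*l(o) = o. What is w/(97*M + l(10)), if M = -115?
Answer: -8612171820/20077 ≈ -4.2896e+5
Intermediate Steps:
l(o) = o/9
w = 4784539900 (w = -7*(36382 + 3127)*(-31467 + 14167) = -276563*(-17300) = -7*(-683505700) = 4784539900)
w/(97*M + l(10)) = 4784539900/(97*(-115) + (⅑)*10) = 4784539900/(-11155 + 10/9) = 4784539900/(-100385/9) = 4784539900*(-9/100385) = -8612171820/20077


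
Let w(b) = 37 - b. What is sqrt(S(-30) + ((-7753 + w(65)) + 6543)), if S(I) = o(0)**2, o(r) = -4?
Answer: I*sqrt(1222) ≈ 34.957*I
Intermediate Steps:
S(I) = 16 (S(I) = (-4)**2 = 16)
sqrt(S(-30) + ((-7753 + w(65)) + 6543)) = sqrt(16 + ((-7753 + (37 - 1*65)) + 6543)) = sqrt(16 + ((-7753 + (37 - 65)) + 6543)) = sqrt(16 + ((-7753 - 28) + 6543)) = sqrt(16 + (-7781 + 6543)) = sqrt(16 - 1238) = sqrt(-1222) = I*sqrt(1222)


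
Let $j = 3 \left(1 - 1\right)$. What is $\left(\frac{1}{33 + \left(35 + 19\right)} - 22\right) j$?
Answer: $0$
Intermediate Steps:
$j = 0$ ($j = 3 \cdot 0 = 0$)
$\left(\frac{1}{33 + \left(35 + 19\right)} - 22\right) j = \left(\frac{1}{33 + \left(35 + 19\right)} - 22\right) 0 = \left(\frac{1}{33 + 54} - 22\right) 0 = \left(\frac{1}{87} - 22\right) 0 = \left(- \frac{1913}{87}\right) 0 = 0$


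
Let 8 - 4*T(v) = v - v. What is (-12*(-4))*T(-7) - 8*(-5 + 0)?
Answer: 136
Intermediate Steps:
T(v) = 2 (T(v) = 2 - (v - v)/4 = 2 - ¼*0 = 2 + 0 = 2)
(-12*(-4))*T(-7) - 8*(-5 + 0) = -12*(-4)*2 - 8*(-5 + 0) = 48*2 - 8*(-5) = 96 + 40 = 136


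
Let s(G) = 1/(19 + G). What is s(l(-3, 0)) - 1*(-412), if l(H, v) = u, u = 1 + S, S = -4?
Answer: 6593/16 ≈ 412.06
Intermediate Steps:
u = -3 (u = 1 - 4 = -3)
l(H, v) = -3
s(l(-3, 0)) - 1*(-412) = 1/(19 - 3) - 1*(-412) = 1/16 + 412 = 6593/16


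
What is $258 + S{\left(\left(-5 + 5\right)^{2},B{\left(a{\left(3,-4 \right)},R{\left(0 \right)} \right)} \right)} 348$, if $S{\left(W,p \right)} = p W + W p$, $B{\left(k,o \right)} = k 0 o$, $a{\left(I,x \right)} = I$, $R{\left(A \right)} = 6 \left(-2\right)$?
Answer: $258$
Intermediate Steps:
$R{\left(A \right)} = -12$
$B{\left(k,o \right)} = 0$ ($B{\left(k,o \right)} = 0 o = 0$)
$S{\left(W,p \right)} = 2 W p$ ($S{\left(W,p \right)} = W p + W p = 2 W p$)
$258 + S{\left(\left(-5 + 5\right)^{2},B{\left(a{\left(3,-4 \right)},R{\left(0 \right)} \right)} \right)} 348 = 258 + 2 \left(-5 + 5\right)^{2} \cdot 0 \cdot 348 = 258 + 2 \cdot 0^{2} \cdot 0 \cdot 348 = 258 + 2 \cdot 0 \cdot 0 \cdot 348 = 258 + 0 \cdot 348 = 258 + 0 = 258$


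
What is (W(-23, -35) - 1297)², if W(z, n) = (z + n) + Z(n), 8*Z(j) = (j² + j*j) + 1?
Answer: 70375321/64 ≈ 1.0996e+6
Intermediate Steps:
Z(j) = ⅛ + j²/4 (Z(j) = ((j² + j*j) + 1)/8 = ((j² + j²) + 1)/8 = (2*j² + 1)/8 = (1 + 2*j²)/8 = ⅛ + j²/4)
W(z, n) = ⅛ + n + z + n²/4 (W(z, n) = (z + n) + (⅛ + n²/4) = (n + z) + (⅛ + n²/4) = ⅛ + n + z + n²/4)
(W(-23, -35) - 1297)² = ((⅛ - 35 - 23 + (¼)*(-35)²) - 1297)² = ((⅛ - 35 - 23 + (¼)*1225) - 1297)² = ((⅛ - 35 - 23 + 1225/4) - 1297)² = (1987/8 - 1297)² = (-8389/8)² = 70375321/64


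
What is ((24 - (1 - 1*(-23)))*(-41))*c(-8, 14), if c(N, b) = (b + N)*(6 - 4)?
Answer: 0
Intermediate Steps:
c(N, b) = 2*N + 2*b (c(N, b) = (N + b)*2 = 2*N + 2*b)
((24 - (1 - 1*(-23)))*(-41))*c(-8, 14) = ((24 - (1 - 1*(-23)))*(-41))*(2*(-8) + 2*14) = ((24 - (1 + 23))*(-41))*(-16 + 28) = ((24 - 1*24)*(-41))*12 = ((24 - 24)*(-41))*12 = (0*(-41))*12 = 0*12 = 0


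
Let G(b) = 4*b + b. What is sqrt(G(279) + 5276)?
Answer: sqrt(6671) ≈ 81.676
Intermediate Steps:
G(b) = 5*b
sqrt(G(279) + 5276) = sqrt(5*279 + 5276) = sqrt(1395 + 5276) = sqrt(6671)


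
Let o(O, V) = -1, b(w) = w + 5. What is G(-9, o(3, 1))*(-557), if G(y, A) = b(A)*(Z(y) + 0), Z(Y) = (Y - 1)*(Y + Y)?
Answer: -401040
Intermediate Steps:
b(w) = 5 + w
Z(Y) = 2*Y*(-1 + Y) (Z(Y) = (-1 + Y)*(2*Y) = 2*Y*(-1 + Y))
G(y, A) = 2*y*(-1 + y)*(5 + A) (G(y, A) = (5 + A)*(2*y*(-1 + y) + 0) = (5 + A)*(2*y*(-1 + y)) = 2*y*(-1 + y)*(5 + A))
G(-9, o(3, 1))*(-557) = (2*(-9)*(-1 - 9)*(5 - 1))*(-557) = (2*(-9)*(-10)*4)*(-557) = 720*(-557) = -401040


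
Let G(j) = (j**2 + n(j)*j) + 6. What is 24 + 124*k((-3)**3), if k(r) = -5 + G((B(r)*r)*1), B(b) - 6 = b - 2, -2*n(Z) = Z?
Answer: 23909890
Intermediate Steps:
n(Z) = -Z/2
B(b) = 4 + b (B(b) = 6 + (b - 2) = 6 + (-2 + b) = 4 + b)
G(j) = 6 + j**2/2 (G(j) = (j**2 + (-j/2)*j) + 6 = (j**2 - j**2/2) + 6 = j**2/2 + 6 = 6 + j**2/2)
k(r) = 1 + r**2*(4 + r)**2/2 (k(r) = -5 + (6 + (((4 + r)*r)*1)**2/2) = -5 + (6 + ((r*(4 + r))*1)**2/2) = -5 + (6 + (r*(4 + r))**2/2) = -5 + (6 + (r**2*(4 + r)**2)/2) = -5 + (6 + r**2*(4 + r)**2/2) = 1 + r**2*(4 + r)**2/2)
24 + 124*k((-3)**3) = 24 + 124*(1 + ((-3)**3)**2*(4 + (-3)**3)**2/2) = 24 + 124*(1 + (1/2)*(-27)**2*(4 - 27)**2) = 24 + 124*(1 + (1/2)*729*(-23)**2) = 24 + 124*(1 + (1/2)*729*529) = 24 + 124*(1 + 385641/2) = 24 + 124*(385643/2) = 24 + 23909866 = 23909890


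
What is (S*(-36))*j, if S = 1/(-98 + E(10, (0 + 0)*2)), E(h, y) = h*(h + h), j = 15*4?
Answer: -360/17 ≈ -21.176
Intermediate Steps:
j = 60
E(h, y) = 2*h**2 (E(h, y) = h*(2*h) = 2*h**2)
S = 1/102 (S = 1/(-98 + 2*10**2) = 1/(-98 + 2*100) = 1/(-98 + 200) = 1/102 ≈ 0.0098039)
(S*(-36))*j = ((1/102)*(-36))*60 = -6/17*60 = -360/17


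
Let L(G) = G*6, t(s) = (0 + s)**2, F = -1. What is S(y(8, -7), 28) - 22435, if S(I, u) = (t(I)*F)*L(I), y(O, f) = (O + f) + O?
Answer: -26809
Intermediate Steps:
t(s) = s**2
L(G) = 6*G
y(O, f) = f + 2*O
S(I, u) = -6*I**3 (S(I, u) = (I**2*(-1))*(6*I) = (-I**2)*(6*I) = -6*I**3)
S(y(8, -7), 28) - 22435 = -6*(-7 + 2*8)**3 - 22435 = -6*(-7 + 16)**3 - 22435 = -6*9**3 - 22435 = -6*729 - 22435 = -4374 - 22435 = -26809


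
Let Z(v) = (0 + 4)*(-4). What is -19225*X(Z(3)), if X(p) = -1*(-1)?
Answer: -19225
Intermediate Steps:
Z(v) = -16 (Z(v) = 4*(-4) = -16)
X(p) = 1
-19225*X(Z(3)) = -19225*1 = -19225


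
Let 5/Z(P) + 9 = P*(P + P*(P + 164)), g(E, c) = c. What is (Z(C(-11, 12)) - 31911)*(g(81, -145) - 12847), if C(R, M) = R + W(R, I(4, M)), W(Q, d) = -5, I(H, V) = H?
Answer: 109036567808/263 ≈ 4.1459e+8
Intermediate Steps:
C(R, M) = -5 + R (C(R, M) = R - 5 = -5 + R)
Z(P) = 5/(-9 + P*(P + P*(164 + P))) (Z(P) = 5/(-9 + P*(P + P*(P + 164))) = 5/(-9 + P*(P + P*(164 + P))))
(Z(C(-11, 12)) - 31911)*(g(81, -145) - 12847) = (5/(-9 + (-5 - 11)³ + 165*(-5 - 11)²) - 31911)*(-145 - 12847) = (5/(-9 + (-16)³ + 165*(-16)²) - 31911)*(-12992) = (5/(-9 - 4096 + 165*256) - 31911)*(-12992) = (5/(-9 - 4096 + 42240) - 31911)*(-12992) = (5/38135 - 31911)*(-12992) = (5*(1/38135) - 31911)*(-12992) = (1/7627 - 31911)*(-12992) = -243385196/7627*(-12992) = 109036567808/263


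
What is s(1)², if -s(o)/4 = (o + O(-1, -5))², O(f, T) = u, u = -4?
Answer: 1296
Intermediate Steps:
O(f, T) = -4
s(o) = -4*(-4 + o)² (s(o) = -4*(o - 4)² = -4*(-4 + o)²)
s(1)² = (-4*(-4 + 1)²)² = (-4*(-3)²)² = (-4*9)² = (-36)² = 1296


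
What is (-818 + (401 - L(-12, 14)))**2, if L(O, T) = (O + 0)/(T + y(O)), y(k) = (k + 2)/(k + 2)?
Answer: 4330561/25 ≈ 1.7322e+5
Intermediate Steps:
y(k) = 1 (y(k) = (2 + k)/(2 + k) = 1)
L(O, T) = O/(1 + T) (L(O, T) = (O + 0)/(T + 1) = O/(1 + T))
(-818 + (401 - L(-12, 14)))**2 = (-818 + (401 - (-12)/(1 + 14)))**2 = (-818 + (401 - (-12)/15))**2 = (-818 + (401 - 1*(-4/5)))**2 = (-818 + (401 + 4/5))**2 = (-818 + 2009/5)**2 = (-2081/5)**2 = 4330561/25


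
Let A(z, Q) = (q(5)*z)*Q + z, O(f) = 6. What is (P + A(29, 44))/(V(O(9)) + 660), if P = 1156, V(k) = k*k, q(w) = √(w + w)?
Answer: 395/232 + 11*√10/6 ≈ 7.5001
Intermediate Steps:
q(w) = √2*√w (q(w) = √(2*w) = √2*√w)
V(k) = k²
A(z, Q) = z + Q*z*√10 (A(z, Q) = ((√2*√5)*z)*Q + z = (√10*z)*Q + z = (z*√10)*Q + z = Q*z*√10 + z = z + Q*z*√10)
(P + A(29, 44))/(V(O(9)) + 660) = (1156 + 29*(1 + 44*√10))/(6² + 660) = (1156 + (29 + 1276*√10))/(36 + 660) = (1185 + 1276*√10)/696 = (1185 + 1276*√10)*(1/696) = 395/232 + 11*√10/6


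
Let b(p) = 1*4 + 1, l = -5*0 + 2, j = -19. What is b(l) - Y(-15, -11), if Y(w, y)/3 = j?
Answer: 62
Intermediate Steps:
Y(w, y) = -57 (Y(w, y) = 3*(-19) = -57)
l = 2 (l = 0 + 2 = 2)
b(p) = 5 (b(p) = 4 + 1 = 5)
b(l) - Y(-15, -11) = 5 - 1*(-57) = 5 + 57 = 62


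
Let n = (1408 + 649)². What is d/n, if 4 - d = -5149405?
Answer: 5149409/4231249 ≈ 1.2170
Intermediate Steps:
n = 4231249 (n = 2057² = 4231249)
d = 5149409 (d = 4 - 1*(-5149405) = 4 + 5149405 = 5149409)
d/n = 5149409/4231249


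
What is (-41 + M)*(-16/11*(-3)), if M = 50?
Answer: 432/11 ≈ 39.273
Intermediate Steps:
(-41 + M)*(-16/11*(-3)) = (-41 + 50)*(-16/11*(-3)) = 9*(-16*1/11*(-3)) = 9*(-16/11*(-3)) = 9*(48/11) = 432/11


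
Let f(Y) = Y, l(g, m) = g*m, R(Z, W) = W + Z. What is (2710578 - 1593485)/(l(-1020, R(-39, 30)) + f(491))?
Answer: 1117093/9671 ≈ 115.51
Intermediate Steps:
(2710578 - 1593485)/(l(-1020, R(-39, 30)) + f(491)) = (2710578 - 1593485)/(-1020*(30 - 39) + 491) = 1117093/(-1020*(-9) + 491) = 1117093/(9180 + 491) = 1117093/9671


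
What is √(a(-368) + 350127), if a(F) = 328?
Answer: √350455 ≈ 591.99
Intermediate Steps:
√(a(-368) + 350127) = √(328 + 350127) = √350455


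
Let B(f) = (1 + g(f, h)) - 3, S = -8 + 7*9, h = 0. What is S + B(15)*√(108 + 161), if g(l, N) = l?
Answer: 55 + 13*√269 ≈ 268.22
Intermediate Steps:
S = 55 (S = -8 + 63 = 55)
B(f) = -2 + f (B(f) = (1 + f) - 3 = -2 + f)
S + B(15)*√(108 + 161) = 55 + (-2 + 15)*√(108 + 161) = 55 + 13*√269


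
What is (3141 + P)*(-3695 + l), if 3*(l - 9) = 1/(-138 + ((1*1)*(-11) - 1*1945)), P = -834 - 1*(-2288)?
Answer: -106399306535/6282 ≈ -1.6937e+7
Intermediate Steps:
P = 1454 (P = -834 + 2288 = 1454)
l = 56537/6282 (l = 9 + 1/(3*(-138 + ((1*1)*(-11) - 1*1945))) = 9 + 1/(3*(-138 + (1*(-11) - 1945))) = 9 + 1/(3*(-138 + (-11 - 1945))) = 9 + 1/(3*(-138 - 1956)) = 9 + (⅓)/(-2094) = 9 + (⅓)*(-1/2094) = 9 - 1/6282 = 56537/6282 ≈ 8.9998)
(3141 + P)*(-3695 + l) = (3141 + 1454)*(-3695 + 56537/6282) = 4595*(-23155453/6282) = -106399306535/6282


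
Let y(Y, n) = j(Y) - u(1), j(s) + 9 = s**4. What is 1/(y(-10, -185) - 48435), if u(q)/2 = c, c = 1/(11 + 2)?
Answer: -13/499774 ≈ -2.6012e-5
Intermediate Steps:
j(s) = -9 + s**4
c = 1/13 ≈ 0.076923
u(q) = 2/13 (u(q) = 2*(1/13) = 2/13)
y(Y, n) = -119/13 + Y**4 (y(Y, n) = (-9 + Y**4) - 1*2/13 = (-9 + Y**4) - 2/13 = -119/13 + Y**4)
1/(y(-10, -185) - 48435) = 1/((-119/13 + (-10)**4) - 48435) = 1/((-119/13 + 10000) - 48435) = 1/(129881/13 - 48435) = 1/(-499774/13) = -13/499774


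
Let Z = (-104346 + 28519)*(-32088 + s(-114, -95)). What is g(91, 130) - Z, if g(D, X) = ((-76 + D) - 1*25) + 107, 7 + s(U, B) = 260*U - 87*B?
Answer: -4054469593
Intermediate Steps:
s(U, B) = -7 - 87*B + 260*U (s(U, B) = -7 + (260*U - 87*B) = -7 + (-87*B + 260*U) = -7 - 87*B + 260*U)
Z = 4054469690 (Z = (-104346 + 28519)*(-32088 + (-7 - 87*(-95) + 260*(-114))) = -75827*(-32088 + (-7 + 8265 - 29640)) = -75827*(-32088 - 21382) = -75827*(-53470) = 4054469690)
g(D, X) = 6 + D (g(D, X) = ((-76 + D) - 25) + 107 = (-101 + D) + 107 = 6 + D)
g(91, 130) - Z = (6 + 91) - 1*4054469690 = 97 - 4054469690 = -4054469593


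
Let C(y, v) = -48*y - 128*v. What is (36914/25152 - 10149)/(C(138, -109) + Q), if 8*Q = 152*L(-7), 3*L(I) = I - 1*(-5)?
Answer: -127615367/91997632 ≈ -1.3872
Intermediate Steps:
L(I) = 5/3 + I/3 (L(I) = (I - 1*(-5))/3 = (I + 5)/3 = (5 + I)/3 = 5/3 + I/3)
C(y, v) = -128*v - 48*y
Q = -38/3 (Q = (152*(5/3 + (⅓)*(-7)))/8 = (152*(5/3 - 7/3))/8 = (152*(-⅔))/8 = (⅛)*(-304/3) = -38/3 ≈ -12.667)
(36914/25152 - 10149)/(C(138, -109) + Q) = (36914/25152 - 10149)/((-128*(-109) - 48*138) - 38/3) = (36914*(1/25152) - 10149)/((13952 - 6624) - 38/3) = (18457/12576 - 10149)/(7328 - 38/3) = -127615367/(12576*21946/3) = -127615367/12576*3/21946 = -127615367/91997632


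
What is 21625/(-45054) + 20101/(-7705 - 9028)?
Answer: -1267481579/753888582 ≈ -1.6813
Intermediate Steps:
21625/(-45054) + 20101/(-7705 - 9028) = 21625*(-1/45054) + 20101/(-16733) = -21625/45054 + 20101*(-1/16733) = -21625/45054 - 20101/16733 = -1267481579/753888582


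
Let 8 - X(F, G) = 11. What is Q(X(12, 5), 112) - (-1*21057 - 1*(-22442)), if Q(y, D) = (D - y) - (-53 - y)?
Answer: -1220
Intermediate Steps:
X(F, G) = -3 (X(F, G) = 8 - 1*11 = 8 - 11 = -3)
Q(y, D) = 53 + D (Q(y, D) = (D - y) + (53 + y) = 53 + D)
Q(X(12, 5), 112) - (-1*21057 - 1*(-22442)) = (53 + 112) - (-1*21057 - 1*(-22442)) = 165 - (-21057 + 22442) = 165 - 1*1385 = 165 - 1385 = -1220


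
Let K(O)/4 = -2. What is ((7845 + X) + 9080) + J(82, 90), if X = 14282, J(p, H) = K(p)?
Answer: 31199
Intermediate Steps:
K(O) = -8 (K(O) = 4*(-2) = -8)
J(p, H) = -8
((7845 + X) + 9080) + J(82, 90) = ((7845 + 14282) + 9080) - 8 = (22127 + 9080) - 8 = 31207 - 8 = 31199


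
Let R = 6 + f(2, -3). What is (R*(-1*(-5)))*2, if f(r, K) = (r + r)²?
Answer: 220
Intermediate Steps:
f(r, K) = 4*r² (f(r, K) = (2*r)² = 4*r²)
R = 22 (R = 6 + 4*2² = 6 + 4*4 = 6 + 16 = 22)
(R*(-1*(-5)))*2 = (22*(-1*(-5)))*2 = (22*5)*2 = 110*2 = 220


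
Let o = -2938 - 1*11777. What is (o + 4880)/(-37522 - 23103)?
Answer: 1967/12125 ≈ 0.16223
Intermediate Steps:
o = -14715 (o = -2938 - 11777 = -14715)
(o + 4880)/(-37522 - 23103) = (-14715 + 4880)/(-37522 - 23103) = -9835/(-60625) = -9835*(-1/60625) = 1967/12125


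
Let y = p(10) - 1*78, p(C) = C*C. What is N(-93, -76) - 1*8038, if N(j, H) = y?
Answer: -8016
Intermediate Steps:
p(C) = C²
y = 22 (y = 10² - 1*78 = 100 - 78 = 22)
N(j, H) = 22
N(-93, -76) - 1*8038 = 22 - 1*8038 = 22 - 8038 = -8016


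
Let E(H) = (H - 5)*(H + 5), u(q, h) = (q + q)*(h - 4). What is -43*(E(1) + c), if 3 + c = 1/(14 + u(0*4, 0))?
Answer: 16211/14 ≈ 1157.9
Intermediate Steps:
u(q, h) = 2*q*(-4 + h) (u(q, h) = (2*q)*(-4 + h) = 2*q*(-4 + h))
E(H) = (-5 + H)*(5 + H)
c = -41/14 (c = -3 + 1/(14 + 2*(0*4)*(-4 + 0)) = -3 + 1/(14 + 2*0*(-4)) = -3 + 1/(14 + 0) = -3 + 1/14 = -41/14 ≈ -2.9286)
-43*(E(1) + c) = -43*((-25 + 1²) - 41/14) = -43*((-25 + 1) - 41/14) = -43*(-24 - 41/14) = -43*(-377/14) = 16211/14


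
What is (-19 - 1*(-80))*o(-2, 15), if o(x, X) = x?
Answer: -122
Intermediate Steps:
(-19 - 1*(-80))*o(-2, 15) = (-19 - 1*(-80))*(-2) = (-19 + 80)*(-2) = 61*(-2) = -122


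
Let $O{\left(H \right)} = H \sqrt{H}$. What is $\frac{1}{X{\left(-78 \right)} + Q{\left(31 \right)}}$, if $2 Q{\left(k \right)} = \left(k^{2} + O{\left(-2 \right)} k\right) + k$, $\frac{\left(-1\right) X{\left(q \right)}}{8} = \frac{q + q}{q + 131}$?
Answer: $\frac{729704}{381815097} + \frac{87079 i \sqrt{2}}{763630194} \approx 0.0019111 + 0.00016127 i$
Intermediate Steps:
$X{\left(q \right)} = - \frac{16 q}{131 + q}$ ($X{\left(q \right)} = - 8 \frac{q + q}{q + 131} = - 8 \frac{2 q}{131 + q} = - \frac{16 q}{131 + q}$)
$O{\left(H \right)} = H^{\frac{3}{2}}$
$Q{\left(k \right)} = \frac{k}{2} + \frac{k^{2}}{2} - i k \sqrt{2}$ ($Q{\left(k \right)} = \frac{\left(k^{2} + \left(-2\right)^{\frac{3}{2}} k\right) + k}{2} = \frac{\left(k^{2} + - 2 i \sqrt{2} k\right) + k}{2} = \frac{\left(k^{2} - 2 i k \sqrt{2}\right) + k}{2} = \frac{k + k^{2} - 2 i k \sqrt{2}}{2} = \frac{k}{2} + \frac{k^{2}}{2} - i k \sqrt{2}$)
$\frac{1}{X{\left(-78 \right)} + Q{\left(31 \right)}} = \frac{1}{\left(-16\right) \left(-78\right) \frac{1}{131 - 78} + \frac{1}{2} \cdot 31 \left(1 + 31 - 2 i \sqrt{2}\right)} = \frac{1}{\left(-16\right) \left(-78\right) \frac{1}{53} + \frac{1}{2} \cdot 31 \left(32 - 2 i \sqrt{2}\right)} = \frac{1}{\left(-16\right) \left(-78\right) \frac{1}{53} + \left(496 - 31 i \sqrt{2}\right)} = \frac{1}{\frac{1248}{53} + \left(496 - 31 i \sqrt{2}\right)} = \frac{1}{\frac{27536}{53} - 31 i \sqrt{2}}$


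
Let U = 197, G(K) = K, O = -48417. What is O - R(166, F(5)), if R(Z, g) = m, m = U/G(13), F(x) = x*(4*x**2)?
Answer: -629618/13 ≈ -48432.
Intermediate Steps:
F(x) = 4*x**3
m = 197/13 ≈ 15.154
R(Z, g) = 197/13
O - R(166, F(5)) = -48417 - 1*197/13 = -48417 - 197/13 = -629618/13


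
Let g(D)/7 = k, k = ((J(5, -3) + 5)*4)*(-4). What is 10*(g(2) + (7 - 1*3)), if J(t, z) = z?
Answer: -2200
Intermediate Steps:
k = -32 (k = ((-3 + 5)*4)*(-4) = (2*4)*(-4) = 8*(-4) = -32)
g(D) = -224 (g(D) = 7*(-32) = -224)
10*(g(2) + (7 - 1*3)) = 10*(-224 + (7 - 1*3)) = 10*(-224 + (7 - 3)) = 10*(-224 + 4) = 10*(-220) = -2200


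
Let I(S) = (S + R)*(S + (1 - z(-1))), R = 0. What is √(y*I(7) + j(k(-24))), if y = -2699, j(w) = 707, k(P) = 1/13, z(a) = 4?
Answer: I*√74865 ≈ 273.61*I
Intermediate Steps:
k(P) = 1/13
I(S) = S*(-3 + S) (I(S) = (S + 0)*(S + (1 - 1*4)) = S*(S + (1 - 4)) = S*(S - 3) = S*(-3 + S))
√(y*I(7) + j(k(-24))) = √(-18893*(-3 + 7) + 707) = √(-18893*4 + 707) = √(-2699*28 + 707) = √(-75572 + 707) = √(-74865) = I*√74865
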